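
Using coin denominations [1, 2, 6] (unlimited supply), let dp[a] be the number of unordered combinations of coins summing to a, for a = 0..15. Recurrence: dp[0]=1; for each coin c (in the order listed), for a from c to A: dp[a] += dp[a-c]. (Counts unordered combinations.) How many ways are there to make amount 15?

15

after  coin     0     1     2     3     4     5     6     7     8     9    10    11    12    13    14    15
          1     1     1     1     1     1     1     1     1     1     1     1     1     1     1     1     1
          2     1     1     2     2     3     3     4     4     5     5     6     6     7     7     8     8
          6     1     1     2     2     3     3     5     5     7     7     9     9    12    12    15    15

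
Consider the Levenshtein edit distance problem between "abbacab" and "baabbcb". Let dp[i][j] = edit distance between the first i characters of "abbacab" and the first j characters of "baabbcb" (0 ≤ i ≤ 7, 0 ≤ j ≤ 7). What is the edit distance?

4

   ''  b  a  a  b  b  c  b
''  0  1  2  3  4  5  6  7
 a  1  1  1  2  3  4  5  6
 b  2  1  2  2  2  3  4  5
 b  3  2  2  3  2  2  3  4
 a  4  3  2  2  3  3  3  4
 c  5  4  3  3  3  4  3  4
 a  6  5  4  3  4  4  4  4
 b  7  6  5  4  3  4  5  4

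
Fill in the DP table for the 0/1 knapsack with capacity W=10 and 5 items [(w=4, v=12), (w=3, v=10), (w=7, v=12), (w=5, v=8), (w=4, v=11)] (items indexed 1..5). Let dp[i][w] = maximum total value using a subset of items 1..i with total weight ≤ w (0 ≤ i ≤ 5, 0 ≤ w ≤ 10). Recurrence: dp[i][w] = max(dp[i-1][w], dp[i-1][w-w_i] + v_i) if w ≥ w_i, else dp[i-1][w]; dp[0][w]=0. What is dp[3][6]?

12

i\w   0   1   2   3   4   5   6   7   8   9  10
  0   0   0   0   0   0   0   0   0   0   0   0
  1   0   0   0   0  12  12  12  12  12  12  12
  2   0   0   0  10  12  12  12  22  22  22  22
  3   0   0   0  10  12  12  12  22  22  22  22
  4   0   0   0  10  12  12  12  22  22  22  22
  5   0   0   0  10  12  12  12  22  23  23  23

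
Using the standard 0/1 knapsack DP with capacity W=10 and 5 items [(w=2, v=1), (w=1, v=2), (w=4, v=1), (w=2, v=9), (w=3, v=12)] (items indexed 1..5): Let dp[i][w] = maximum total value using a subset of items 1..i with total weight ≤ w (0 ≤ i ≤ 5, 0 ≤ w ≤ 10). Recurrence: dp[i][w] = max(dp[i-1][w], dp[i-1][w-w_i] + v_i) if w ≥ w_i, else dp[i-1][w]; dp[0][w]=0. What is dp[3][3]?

i\w   0   1   2   3   4   5   6   7   8   9  10
  0   0   0   0   0   0   0   0   0   0   0   0
  1   0   0   1   1   1   1   1   1   1   1   1
  2   0   2   2   3   3   3   3   3   3   3   3
  3   0   2   2   3   3   3   3   4   4   4   4
  4   0   2   9  11  11  12  12  12  12  13  13
  5   0   2   9  12  14  21  23  23  24  24  24

3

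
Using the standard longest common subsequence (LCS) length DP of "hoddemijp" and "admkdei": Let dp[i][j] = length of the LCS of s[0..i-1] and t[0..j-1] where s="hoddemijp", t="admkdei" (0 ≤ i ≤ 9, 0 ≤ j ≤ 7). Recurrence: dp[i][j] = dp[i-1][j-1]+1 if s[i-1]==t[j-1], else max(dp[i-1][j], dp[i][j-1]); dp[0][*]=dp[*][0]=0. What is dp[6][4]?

   ''  a  d  m  k  d  e  i
''  0  0  0  0  0  0  0  0
 h  0  0  0  0  0  0  0  0
 o  0  0  0  0  0  0  0  0
 d  0  0  1  1  1  1  1  1
 d  0  0  1  1  1  2  2  2
 e  0  0  1  1  1  2  3  3
 m  0  0  1  2  2  2  3  3
 i  0  0  1  2  2  2  3  4
 j  0  0  1  2  2  2  3  4
 p  0  0  1  2  2  2  3  4

2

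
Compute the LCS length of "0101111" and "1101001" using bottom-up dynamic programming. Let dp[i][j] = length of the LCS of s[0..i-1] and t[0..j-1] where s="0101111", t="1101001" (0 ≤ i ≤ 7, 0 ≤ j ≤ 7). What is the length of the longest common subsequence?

   ''  1  1  0  1  0  0  1
''  0  0  0  0  0  0  0  0
 0  0  0  0  1  1  1  1  1
 1  0  1  1  1  2  2  2  2
 0  0  1  1  2  2  3  3  3
 1  0  1  2  2  3  3  3  4
 1  0  1  2  2  3  3  3  4
 1  0  1  2  2  3  3  3  4
 1  0  1  2  2  3  3  3  4

4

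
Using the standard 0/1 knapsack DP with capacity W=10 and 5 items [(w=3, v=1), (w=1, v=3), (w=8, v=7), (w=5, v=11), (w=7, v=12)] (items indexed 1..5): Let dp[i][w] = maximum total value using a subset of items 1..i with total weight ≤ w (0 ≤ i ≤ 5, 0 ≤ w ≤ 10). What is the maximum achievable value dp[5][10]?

15

i\w   0   1   2   3   4   5   6   7   8   9  10
  0   0   0   0   0   0   0   0   0   0   0   0
  1   0   0   0   1   1   1   1   1   1   1   1
  2   0   3   3   3   4   4   4   4   4   4   4
  3   0   3   3   3   4   4   4   4   7  10  10
  4   0   3   3   3   4  11  14  14  14  15  15
  5   0   3   3   3   4  11  14  14  15  15  15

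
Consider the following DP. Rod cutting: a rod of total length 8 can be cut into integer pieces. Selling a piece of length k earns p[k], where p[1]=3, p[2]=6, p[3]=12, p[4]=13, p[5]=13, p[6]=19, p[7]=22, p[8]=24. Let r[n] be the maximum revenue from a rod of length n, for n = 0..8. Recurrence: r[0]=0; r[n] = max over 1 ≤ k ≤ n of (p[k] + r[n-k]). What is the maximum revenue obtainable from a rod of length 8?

   n    0    1    2    3    4    5    6    7    8
r[n]    0    3    6   12   15   18   24   27   30

30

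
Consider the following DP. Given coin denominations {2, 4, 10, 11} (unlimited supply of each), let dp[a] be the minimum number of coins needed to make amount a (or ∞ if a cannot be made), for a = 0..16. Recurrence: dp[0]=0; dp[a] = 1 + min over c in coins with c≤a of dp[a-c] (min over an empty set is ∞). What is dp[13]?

2

 a  0  1  2  3  4  5  6  7  8  9 10 11 12 13 14 15 16
dp  0  -  1  -  1  -  2  -  2  -  1  1  2  2  2  2  3
(- denotes ∞ / unreachable)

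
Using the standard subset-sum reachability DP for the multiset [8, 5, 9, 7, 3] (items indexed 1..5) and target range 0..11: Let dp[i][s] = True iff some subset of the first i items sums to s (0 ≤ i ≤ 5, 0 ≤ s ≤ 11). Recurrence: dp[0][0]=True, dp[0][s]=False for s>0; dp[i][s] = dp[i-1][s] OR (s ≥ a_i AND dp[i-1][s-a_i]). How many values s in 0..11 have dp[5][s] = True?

i\s   0   1   2   3   4   5   6   7   8   9  10  11
  0   T   F   F   F   F   F   F   F   F   F   F   F
  1   T   F   F   F   F   F   F   F   T   F   F   F
  2   T   F   F   F   F   T   F   F   T   F   F   F
  3   T   F   F   F   F   T   F   F   T   T   F   F
  4   T   F   F   F   F   T   F   T   T   T   F   F
  5   T   F   F   T   F   T   F   T   T   T   T   T

8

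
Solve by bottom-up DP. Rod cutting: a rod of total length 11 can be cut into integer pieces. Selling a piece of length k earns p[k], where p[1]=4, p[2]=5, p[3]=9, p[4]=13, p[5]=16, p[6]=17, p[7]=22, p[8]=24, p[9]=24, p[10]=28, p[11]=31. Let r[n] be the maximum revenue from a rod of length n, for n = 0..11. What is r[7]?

   n    0    1    2    3    4    5    6    7    8    9   10   11
r[n]    0    4    8   12   16   20   24   28   32   36   40   44

28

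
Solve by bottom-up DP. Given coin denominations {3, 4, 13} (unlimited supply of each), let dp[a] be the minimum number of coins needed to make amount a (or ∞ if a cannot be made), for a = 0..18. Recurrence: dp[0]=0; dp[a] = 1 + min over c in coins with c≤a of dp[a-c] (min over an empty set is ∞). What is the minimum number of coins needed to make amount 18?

5

 a  0  1  2  3  4  5  6  7  8  9 10 11 12 13 14 15 16 17 18
dp  0  -  -  1  1  -  2  2  2  3  3  3  3  1  4  4  2  2  5
(- denotes ∞ / unreachable)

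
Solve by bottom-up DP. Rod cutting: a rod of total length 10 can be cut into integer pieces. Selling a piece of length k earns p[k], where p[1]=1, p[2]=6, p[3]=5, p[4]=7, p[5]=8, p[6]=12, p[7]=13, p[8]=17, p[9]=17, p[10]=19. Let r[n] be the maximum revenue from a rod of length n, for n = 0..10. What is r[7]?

19

   n    0    1    2    3    4    5    6    7    8    9   10
r[n]    0    1    6    7   12   13   18   19   24   25   30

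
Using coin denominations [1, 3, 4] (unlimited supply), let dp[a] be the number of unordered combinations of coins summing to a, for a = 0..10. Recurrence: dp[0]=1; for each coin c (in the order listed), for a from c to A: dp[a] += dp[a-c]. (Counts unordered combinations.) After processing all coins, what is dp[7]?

5

after  coin     0     1     2     3     4     5     6     7     8     9    10
          1     1     1     1     1     1     1     1     1     1     1     1
          3     1     1     1     2     2     2     3     3     3     4     4
          4     1     1     1     2     3     3     4     5     6     7     8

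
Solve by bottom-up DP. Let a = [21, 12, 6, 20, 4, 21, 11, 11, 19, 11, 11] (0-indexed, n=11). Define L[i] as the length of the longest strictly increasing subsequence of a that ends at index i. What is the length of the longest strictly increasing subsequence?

   i    0    1    2    3    4    5    6    7    8    9   10
a[i]   21   12    6   20    4   21   11   11   19   11   11
L[i]    1    1    1    2    1    3    2    2    3    2    2

3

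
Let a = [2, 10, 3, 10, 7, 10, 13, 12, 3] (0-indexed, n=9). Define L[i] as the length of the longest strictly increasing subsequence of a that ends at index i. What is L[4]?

   i    0    1    2    3    4    5    6    7    8
a[i]    2   10    3   10    7   10   13   12    3
L[i]    1    2    2    3    3    4    5    5    2

3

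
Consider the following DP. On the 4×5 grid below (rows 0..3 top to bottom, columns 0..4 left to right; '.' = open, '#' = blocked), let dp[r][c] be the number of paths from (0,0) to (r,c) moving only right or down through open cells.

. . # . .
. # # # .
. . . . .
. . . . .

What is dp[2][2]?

r\c   0   1   2   3   4
  0   1   1   0   0   0
  1   1   0   0   0   0
  2   1   1   1   1   1
  3   1   2   3   4   5

1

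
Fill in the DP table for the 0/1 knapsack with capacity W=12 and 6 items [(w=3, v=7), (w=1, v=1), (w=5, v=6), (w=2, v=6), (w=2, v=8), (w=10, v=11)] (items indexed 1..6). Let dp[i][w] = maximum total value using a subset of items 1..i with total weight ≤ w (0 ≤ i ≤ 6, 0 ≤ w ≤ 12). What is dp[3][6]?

i\w   0   1   2   3   4   5   6   7   8   9  10  11  12
  0   0   0   0   0   0   0   0   0   0   0   0   0   0
  1   0   0   0   7   7   7   7   7   7   7   7   7   7
  2   0   1   1   7   8   8   8   8   8   8   8   8   8
  3   0   1   1   7   8   8   8   8  13  14  14  14  14
  4   0   1   6   7   8  13  14  14  14  14  19  20  20
  5   0   1   8   9  14  15  16  21  22  22  22  22  27
  6   0   1   8   9  14  15  16  21  22  22  22  22  27

8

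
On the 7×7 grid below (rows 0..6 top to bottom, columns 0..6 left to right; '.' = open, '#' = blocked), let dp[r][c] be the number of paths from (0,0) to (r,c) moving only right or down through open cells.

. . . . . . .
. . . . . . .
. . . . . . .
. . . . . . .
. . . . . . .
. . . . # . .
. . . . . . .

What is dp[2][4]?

15

r\c   0   1   2   3   4   5   6
  0   1   1   1   1   1   1   1
  1   1   2   3   4   5   6   7
  2   1   3   6  10  15  21  28
  3   1   4  10  20  35  56  84
  4   1   5  15  35  70 126 210
  5   1   6  21  56   0 126 336
  6   1   7  28  84  84 210 546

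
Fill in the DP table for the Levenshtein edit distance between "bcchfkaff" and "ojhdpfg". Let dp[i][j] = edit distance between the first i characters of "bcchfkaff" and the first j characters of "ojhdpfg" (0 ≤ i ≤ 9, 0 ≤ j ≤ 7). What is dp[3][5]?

5

   ''  o  j  h  d  p  f  g
''  0  1  2  3  4  5  6  7
 b  1  1  2  3  4  5  6  7
 c  2  2  2  3  4  5  6  7
 c  3  3  3  3  4  5  6  7
 h  4  4  4  3  4  5  6  7
 f  5  5  5  4  4  5  5  6
 k  6  6  6  5  5  5  6  6
 a  7  7  7  6  6  6  6  7
 f  8  8  8  7  7  7  6  7
 f  9  9  9  8  8  8  7  7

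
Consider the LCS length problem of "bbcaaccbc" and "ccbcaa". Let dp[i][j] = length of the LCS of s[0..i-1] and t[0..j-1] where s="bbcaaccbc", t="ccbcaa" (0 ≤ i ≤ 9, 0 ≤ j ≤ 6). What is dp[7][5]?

3

   ''  c  c  b  c  a  a
''  0  0  0  0  0  0  0
 b  0  0  0  1  1  1  1
 b  0  0  0  1  1  1  1
 c  0  1  1  1  2  2  2
 a  0  1  1  1  2  3  3
 a  0  1  1  1  2  3  4
 c  0  1  2  2  2  3  4
 c  0  1  2  2  3  3  4
 b  0  1  2  3  3  3  4
 c  0  1  2  3  4  4  4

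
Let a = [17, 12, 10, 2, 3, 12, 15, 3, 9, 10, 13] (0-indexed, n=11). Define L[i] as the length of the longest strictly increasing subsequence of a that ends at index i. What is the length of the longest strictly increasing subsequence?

5

   i    0    1    2    3    4    5    6    7    8    9   10
a[i]   17   12   10    2    3   12   15    3    9   10   13
L[i]    1    1    1    1    2    3    4    2    3    4    5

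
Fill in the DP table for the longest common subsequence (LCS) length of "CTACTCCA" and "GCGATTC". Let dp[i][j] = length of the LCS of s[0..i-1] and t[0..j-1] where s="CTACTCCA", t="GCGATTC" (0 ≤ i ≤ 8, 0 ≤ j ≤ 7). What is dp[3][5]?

   ''  G  C  G  A  T  T  C
''  0  0  0  0  0  0  0  0
 C  0  0  1  1  1  1  1  1
 T  0  0  1  1  1  2  2  2
 A  0  0  1  1  2  2  2  2
 C  0  0  1  1  2  2  2  3
 T  0  0  1  1  2  3  3  3
 C  0  0  1  1  2  3  3  4
 C  0  0  1  1  2  3  3  4
 A  0  0  1  1  2  3  3  4

2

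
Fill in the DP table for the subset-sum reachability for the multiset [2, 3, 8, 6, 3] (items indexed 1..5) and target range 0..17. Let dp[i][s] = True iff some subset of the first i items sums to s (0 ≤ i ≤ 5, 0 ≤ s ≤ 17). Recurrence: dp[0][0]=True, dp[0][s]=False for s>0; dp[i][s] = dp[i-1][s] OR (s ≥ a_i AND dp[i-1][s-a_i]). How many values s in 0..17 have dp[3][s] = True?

8

i\s   0   1   2   3   4   5   6   7   8   9  10  11  12  13  14  15  16  17
  0   T   F   F   F   F   F   F   F   F   F   F   F   F   F   F   F   F   F
  1   T   F   T   F   F   F   F   F   F   F   F   F   F   F   F   F   F   F
  2   T   F   T   T   F   T   F   F   F   F   F   F   F   F   F   F   F   F
  3   T   F   T   T   F   T   F   F   T   F   T   T   F   T   F   F   F   F
  4   T   F   T   T   F   T   T   F   T   T   T   T   F   T   T   F   T   T
  5   T   F   T   T   F   T   T   F   T   T   T   T   T   T   T   F   T   T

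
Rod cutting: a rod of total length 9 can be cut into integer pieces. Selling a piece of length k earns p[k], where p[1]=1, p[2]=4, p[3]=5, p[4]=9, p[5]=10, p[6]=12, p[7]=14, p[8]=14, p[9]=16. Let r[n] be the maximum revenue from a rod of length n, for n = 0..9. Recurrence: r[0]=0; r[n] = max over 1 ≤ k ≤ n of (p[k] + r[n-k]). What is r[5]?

10

   n    0    1    2    3    4    5    6    7    8    9
r[n]    0    1    4    5    9   10   13   14   18   19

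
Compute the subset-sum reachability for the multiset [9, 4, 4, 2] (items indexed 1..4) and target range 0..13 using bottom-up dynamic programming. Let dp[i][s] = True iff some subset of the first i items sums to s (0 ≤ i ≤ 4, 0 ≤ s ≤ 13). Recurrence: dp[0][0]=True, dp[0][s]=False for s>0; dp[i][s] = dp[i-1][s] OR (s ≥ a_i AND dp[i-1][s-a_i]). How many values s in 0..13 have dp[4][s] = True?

9

i\s   0   1   2   3   4   5   6   7   8   9  10  11  12  13
  0   T   F   F   F   F   F   F   F   F   F   F   F   F   F
  1   T   F   F   F   F   F   F   F   F   T   F   F   F   F
  2   T   F   F   F   T   F   F   F   F   T   F   F   F   T
  3   T   F   F   F   T   F   F   F   T   T   F   F   F   T
  4   T   F   T   F   T   F   T   F   T   T   T   T   F   T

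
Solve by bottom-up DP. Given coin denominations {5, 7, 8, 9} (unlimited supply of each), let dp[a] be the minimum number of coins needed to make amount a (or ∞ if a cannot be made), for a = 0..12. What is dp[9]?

 a  0  1  2  3  4  5  6  7  8  9 10 11 12
dp  0  -  -  -  -  1  -  1  1  1  2  -  2
(- denotes ∞ / unreachable)

1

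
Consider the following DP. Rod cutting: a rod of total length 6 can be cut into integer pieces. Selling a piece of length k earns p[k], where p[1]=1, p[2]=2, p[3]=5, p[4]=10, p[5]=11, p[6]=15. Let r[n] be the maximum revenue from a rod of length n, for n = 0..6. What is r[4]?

   n    0    1    2    3    4    5    6
r[n]    0    1    2    5   10   11   15

10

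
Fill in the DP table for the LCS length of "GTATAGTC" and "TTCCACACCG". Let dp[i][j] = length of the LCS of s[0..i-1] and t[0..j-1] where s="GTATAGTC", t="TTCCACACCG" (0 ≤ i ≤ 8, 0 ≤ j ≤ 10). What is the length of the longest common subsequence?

4

   ''  T  T  C  C  A  C  A  C  C  G
''  0  0  0  0  0  0  0  0  0  0  0
 G  0  0  0  0  0  0  0  0  0  0  1
 T  0  1  1  1  1  1  1  1  1  1  1
 A  0  1  1  1  1  2  2  2  2  2  2
 T  0  1  2  2  2  2  2  2  2  2  2
 A  0  1  2  2  2  3  3  3  3  3  3
 G  0  1  2  2  2  3  3  3  3  3  4
 T  0  1  2  2  2  3  3  3  3  3  4
 C  0  1  2  3  3  3  4  4  4  4  4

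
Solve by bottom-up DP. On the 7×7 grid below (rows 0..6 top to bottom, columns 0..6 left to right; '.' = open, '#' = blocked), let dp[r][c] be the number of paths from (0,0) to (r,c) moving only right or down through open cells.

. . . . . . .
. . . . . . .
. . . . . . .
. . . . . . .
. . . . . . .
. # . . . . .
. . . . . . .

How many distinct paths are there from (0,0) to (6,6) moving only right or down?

r\c   0   1   2   3   4   5   6
  0   1   1   1   1   1   1   1
  1   1   2   3   4   5   6   7
  2   1   3   6  10  15  21  28
  3   1   4  10  20  35  56  84
  4   1   5  15  35  70 126 210
  5   1   0  15  50 120 246 456
  6   1   1  16  66 186 432 888

888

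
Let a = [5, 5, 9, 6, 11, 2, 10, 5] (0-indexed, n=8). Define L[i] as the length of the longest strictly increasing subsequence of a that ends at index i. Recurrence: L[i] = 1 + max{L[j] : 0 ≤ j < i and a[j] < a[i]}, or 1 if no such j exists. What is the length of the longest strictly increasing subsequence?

   i    0    1    2    3    4    5    6    7
a[i]    5    5    9    6   11    2   10    5
L[i]    1    1    2    2    3    1    3    2

3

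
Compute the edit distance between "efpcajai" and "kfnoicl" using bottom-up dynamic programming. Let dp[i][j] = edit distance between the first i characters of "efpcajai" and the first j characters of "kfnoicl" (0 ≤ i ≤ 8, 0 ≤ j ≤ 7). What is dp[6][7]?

6

   ''  k  f  n  o  i  c  l
''  0  1  2  3  4  5  6  7
 e  1  1  2  3  4  5  6  7
 f  2  2  1  2  3  4  5  6
 p  3  3  2  2  3  4  5  6
 c  4  4  3  3  3  4  4  5
 a  5  5  4  4  4  4  5  5
 j  6  6  5  5  5  5  5  6
 a  7  7  6  6  6  6  6  6
 i  8  8  7  7  7  6  7  7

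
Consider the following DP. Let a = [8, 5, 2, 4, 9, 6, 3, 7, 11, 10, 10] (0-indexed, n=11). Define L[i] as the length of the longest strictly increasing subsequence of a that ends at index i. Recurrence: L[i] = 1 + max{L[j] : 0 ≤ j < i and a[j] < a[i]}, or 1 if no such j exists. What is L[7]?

4

   i    0    1    2    3    4    5    6    7    8    9   10
a[i]    8    5    2    4    9    6    3    7   11   10   10
L[i]    1    1    1    2    3    3    2    4    5    5    5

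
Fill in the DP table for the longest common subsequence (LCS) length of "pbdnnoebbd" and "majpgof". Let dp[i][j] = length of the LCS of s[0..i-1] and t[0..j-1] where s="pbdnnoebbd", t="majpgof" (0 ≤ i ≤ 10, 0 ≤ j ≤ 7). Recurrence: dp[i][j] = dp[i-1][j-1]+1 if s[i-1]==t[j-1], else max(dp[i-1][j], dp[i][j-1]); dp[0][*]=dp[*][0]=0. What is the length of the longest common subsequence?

2

   ''  m  a  j  p  g  o  f
''  0  0  0  0  0  0  0  0
 p  0  0  0  0  1  1  1  1
 b  0  0  0  0  1  1  1  1
 d  0  0  0  0  1  1  1  1
 n  0  0  0  0  1  1  1  1
 n  0  0  0  0  1  1  1  1
 o  0  0  0  0  1  1  2  2
 e  0  0  0  0  1  1  2  2
 b  0  0  0  0  1  1  2  2
 b  0  0  0  0  1  1  2  2
 d  0  0  0  0  1  1  2  2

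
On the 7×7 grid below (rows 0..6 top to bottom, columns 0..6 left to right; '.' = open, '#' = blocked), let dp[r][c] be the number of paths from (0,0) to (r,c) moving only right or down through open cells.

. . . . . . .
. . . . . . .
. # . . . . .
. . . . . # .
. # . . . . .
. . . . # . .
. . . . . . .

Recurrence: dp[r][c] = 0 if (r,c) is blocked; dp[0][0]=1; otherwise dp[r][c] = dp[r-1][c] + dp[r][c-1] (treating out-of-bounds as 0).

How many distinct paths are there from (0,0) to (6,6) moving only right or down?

166

r\c   0   1   2   3   4   5   6
  0   1   1   1   1   1   1   1
  1   1   2   3   4   5   6   7
  2   1   0   3   7  12  18  25
  3   1   1   4  11  23   0  25
  4   1   0   4  15  38  38  63
  5   1   1   5  20   0  38 101
  6   1   2   7  27  27  65 166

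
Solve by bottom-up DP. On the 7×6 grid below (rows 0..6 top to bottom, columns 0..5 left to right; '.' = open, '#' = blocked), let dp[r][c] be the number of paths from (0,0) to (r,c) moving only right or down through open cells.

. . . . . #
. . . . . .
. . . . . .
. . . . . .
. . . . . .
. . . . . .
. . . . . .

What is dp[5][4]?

r\c   0   1   2   3   4   5
  0   1   1   1   1   1   0
  1   1   2   3   4   5   5
  2   1   3   6  10  15  20
  3   1   4  10  20  35  55
  4   1   5  15  35  70 125
  5   1   6  21  56 126 251
  6   1   7  28  84 210 461

126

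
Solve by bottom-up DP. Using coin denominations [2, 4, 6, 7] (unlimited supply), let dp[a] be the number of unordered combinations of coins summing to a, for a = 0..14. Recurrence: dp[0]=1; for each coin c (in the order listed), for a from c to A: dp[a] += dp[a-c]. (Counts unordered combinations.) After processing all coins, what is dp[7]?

1

after  coin     0     1     2     3     4     5     6     7     8     9    10    11    12    13    14
          2     1     0     1     0     1     0     1     0     1     0     1     0     1     0     1
          4     1     0     1     0     2     0     2     0     3     0     3     0     4     0     4
          6     1     0     1     0     2     0     3     0     4     0     5     0     7     0     8
          7     1     0     1     0     2     0     3     1     4     1     5     2     7     3     9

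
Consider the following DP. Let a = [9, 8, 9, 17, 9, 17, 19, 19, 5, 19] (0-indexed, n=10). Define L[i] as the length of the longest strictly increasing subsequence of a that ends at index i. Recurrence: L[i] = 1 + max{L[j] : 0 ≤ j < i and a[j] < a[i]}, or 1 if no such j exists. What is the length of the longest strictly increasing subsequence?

4

   i    0    1    2    3    4    5    6    7    8    9
a[i]    9    8    9   17    9   17   19   19    5   19
L[i]    1    1    2    3    2    3    4    4    1    4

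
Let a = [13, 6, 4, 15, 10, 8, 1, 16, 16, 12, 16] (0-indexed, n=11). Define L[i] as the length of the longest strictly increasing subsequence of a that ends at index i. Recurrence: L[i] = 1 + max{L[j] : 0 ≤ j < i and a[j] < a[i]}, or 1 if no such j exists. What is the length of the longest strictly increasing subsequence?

4

   i    0    1    2    3    4    5    6    7    8    9   10
a[i]   13    6    4   15   10    8    1   16   16   12   16
L[i]    1    1    1    2    2    2    1    3    3    3    4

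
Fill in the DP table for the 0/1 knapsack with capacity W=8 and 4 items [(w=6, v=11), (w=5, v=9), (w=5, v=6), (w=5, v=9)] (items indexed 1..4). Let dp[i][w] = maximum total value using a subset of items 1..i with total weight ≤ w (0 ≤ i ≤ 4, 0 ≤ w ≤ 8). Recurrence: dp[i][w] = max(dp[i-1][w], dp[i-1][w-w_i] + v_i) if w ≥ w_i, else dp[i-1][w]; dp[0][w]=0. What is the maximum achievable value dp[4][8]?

11

i\w   0   1   2   3   4   5   6   7   8
  0   0   0   0   0   0   0   0   0   0
  1   0   0   0   0   0   0  11  11  11
  2   0   0   0   0   0   9  11  11  11
  3   0   0   0   0   0   9  11  11  11
  4   0   0   0   0   0   9  11  11  11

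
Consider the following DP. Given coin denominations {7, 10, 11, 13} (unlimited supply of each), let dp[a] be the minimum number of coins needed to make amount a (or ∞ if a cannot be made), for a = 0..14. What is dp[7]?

 a  0  1  2  3  4  5  6  7  8  9 10 11 12 13 14
dp  0  -  -  -  -  -  -  1  -  -  1  1  -  1  2
(- denotes ∞ / unreachable)

1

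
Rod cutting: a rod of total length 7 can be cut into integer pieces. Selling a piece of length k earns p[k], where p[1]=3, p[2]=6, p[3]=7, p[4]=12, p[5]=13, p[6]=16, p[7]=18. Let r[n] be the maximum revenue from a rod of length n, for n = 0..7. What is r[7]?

   n    0    1    2    3    4    5    6    7
r[n]    0    3    6    9   12   15   18   21

21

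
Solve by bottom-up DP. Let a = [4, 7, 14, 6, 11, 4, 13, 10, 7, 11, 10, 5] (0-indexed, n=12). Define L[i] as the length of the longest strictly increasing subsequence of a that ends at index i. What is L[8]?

3

   i    0    1    2    3    4    5    6    7    8    9   10   11
a[i]    4    7   14    6   11    4   13   10    7   11   10    5
L[i]    1    2    3    2    3    1    4    3    3    4    4    2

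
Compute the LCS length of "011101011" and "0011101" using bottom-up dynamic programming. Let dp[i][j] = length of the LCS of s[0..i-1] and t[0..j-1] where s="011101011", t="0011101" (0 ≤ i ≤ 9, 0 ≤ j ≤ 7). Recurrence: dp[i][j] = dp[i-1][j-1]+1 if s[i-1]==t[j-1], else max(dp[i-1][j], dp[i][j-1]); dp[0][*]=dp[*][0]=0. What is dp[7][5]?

4

   ''  0  0  1  1  1  0  1
''  0  0  0  0  0  0  0  0
 0  0  1  1  1  1  1  1  1
 1  0  1  1  2  2  2  2  2
 1  0  1  1  2  3  3  3  3
 1  0  1  1  2  3  4  4  4
 0  0  1  2  2  3  4  5  5
 1  0  1  2  3  3  4  5  6
 0  0  1  2  3  3  4  5  6
 1  0  1  2  3  4  4  5  6
 1  0  1  2  3  4  5  5  6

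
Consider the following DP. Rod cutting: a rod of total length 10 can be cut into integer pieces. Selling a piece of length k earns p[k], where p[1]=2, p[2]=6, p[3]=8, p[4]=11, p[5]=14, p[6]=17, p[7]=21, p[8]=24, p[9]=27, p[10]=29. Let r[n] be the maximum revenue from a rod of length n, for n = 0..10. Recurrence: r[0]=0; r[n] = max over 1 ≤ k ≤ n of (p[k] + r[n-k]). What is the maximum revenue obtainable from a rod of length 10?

30

   n    0    1    2    3    4    5    6    7    8    9   10
r[n]    0    2    6    8   12   14   18   21   24   27   30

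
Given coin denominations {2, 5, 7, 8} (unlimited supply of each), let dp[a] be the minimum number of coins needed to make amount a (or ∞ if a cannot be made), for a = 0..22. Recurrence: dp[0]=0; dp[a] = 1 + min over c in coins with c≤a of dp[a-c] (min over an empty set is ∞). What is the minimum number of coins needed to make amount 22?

3

 a  0  1  2  3  4  5  6  7  8  9 10 11 12 13 14 15 16 17 18 19 20 21 22
dp  0  -  1  -  2  1  3  1  1  2  2  3  2  2  2  2  2  3  3  3  3  3  3
(- denotes ∞ / unreachable)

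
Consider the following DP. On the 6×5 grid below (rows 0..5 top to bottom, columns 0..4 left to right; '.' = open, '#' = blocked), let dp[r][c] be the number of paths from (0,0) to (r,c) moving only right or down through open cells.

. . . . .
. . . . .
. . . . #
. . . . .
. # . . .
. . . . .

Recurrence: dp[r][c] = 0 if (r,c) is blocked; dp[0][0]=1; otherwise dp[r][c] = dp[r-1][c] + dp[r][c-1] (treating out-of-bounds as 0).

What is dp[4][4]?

50

r\c   0   1   2   3   4
  0   1   1   1   1   1
  1   1   2   3   4   5
  2   1   3   6  10   0
  3   1   4  10  20  20
  4   1   0  10  30  50
  5   1   1  11  41  91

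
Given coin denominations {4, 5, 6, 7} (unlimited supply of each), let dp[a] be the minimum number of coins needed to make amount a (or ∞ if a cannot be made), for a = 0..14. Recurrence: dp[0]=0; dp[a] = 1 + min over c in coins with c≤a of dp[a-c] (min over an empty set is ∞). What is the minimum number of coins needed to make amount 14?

2

 a  0  1  2  3  4  5  6  7  8  9 10 11 12 13 14
dp  0  -  -  -  1  1  1  1  2  2  2  2  2  2  2
(- denotes ∞ / unreachable)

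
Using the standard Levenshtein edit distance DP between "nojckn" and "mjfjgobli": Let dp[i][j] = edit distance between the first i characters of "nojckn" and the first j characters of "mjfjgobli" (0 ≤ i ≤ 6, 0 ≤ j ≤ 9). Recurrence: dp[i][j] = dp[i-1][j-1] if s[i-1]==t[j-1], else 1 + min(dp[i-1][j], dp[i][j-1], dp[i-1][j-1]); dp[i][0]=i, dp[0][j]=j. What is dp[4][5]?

   ''  m  j  f  j  g  o  b  l  i
''  0  1  2  3  4  5  6  7  8  9
 n  1  1  2  3  4  5  6  7  8  9
 o  2  2  2  3  4  5  5  6  7  8
 j  3  3  2  3  3  4  5  6  7  8
 c  4  4  3  3  4  4  5  6  7  8
 k  5  5  4  4  4  5  5  6  7  8
 n  6  6  5  5  5  5  6  6  7  8

4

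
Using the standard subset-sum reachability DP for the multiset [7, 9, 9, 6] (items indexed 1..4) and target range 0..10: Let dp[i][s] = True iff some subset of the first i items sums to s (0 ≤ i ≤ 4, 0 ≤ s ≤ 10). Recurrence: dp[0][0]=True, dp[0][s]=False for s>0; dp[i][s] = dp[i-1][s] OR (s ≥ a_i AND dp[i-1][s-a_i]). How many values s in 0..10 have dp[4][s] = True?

4

i\s   0   1   2   3   4   5   6   7   8   9  10
  0   T   F   F   F   F   F   F   F   F   F   F
  1   T   F   F   F   F   F   F   T   F   F   F
  2   T   F   F   F   F   F   F   T   F   T   F
  3   T   F   F   F   F   F   F   T   F   T   F
  4   T   F   F   F   F   F   T   T   F   T   F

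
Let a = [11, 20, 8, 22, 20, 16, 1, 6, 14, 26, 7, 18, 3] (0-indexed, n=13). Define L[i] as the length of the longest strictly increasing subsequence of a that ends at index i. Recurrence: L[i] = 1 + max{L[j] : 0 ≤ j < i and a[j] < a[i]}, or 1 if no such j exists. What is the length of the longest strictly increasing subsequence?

   i    0    1    2    3    4    5    6    7    8    9   10   11   12
a[i]   11   20    8   22   20   16    1    6   14   26    7   18    3
L[i]    1    2    1    3    2    2    1    2    3    4    3    4    2

4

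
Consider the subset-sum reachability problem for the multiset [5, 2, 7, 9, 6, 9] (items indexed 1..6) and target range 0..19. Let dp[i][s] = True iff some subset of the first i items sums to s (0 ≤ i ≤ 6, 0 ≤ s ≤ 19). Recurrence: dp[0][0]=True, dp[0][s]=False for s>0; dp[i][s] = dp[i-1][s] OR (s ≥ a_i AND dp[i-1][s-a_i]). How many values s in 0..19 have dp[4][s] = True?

i\s   0   1   2   3   4   5   6   7   8   9  10  11  12  13  14  15  16  17  18  19
  0   T   F   F   F   F   F   F   F   F   F   F   F   F   F   F   F   F   F   F   F
  1   T   F   F   F   F   T   F   F   F   F   F   F   F   F   F   F   F   F   F   F
  2   T   F   T   F   F   T   F   T   F   F   F   F   F   F   F   F   F   F   F   F
  3   T   F   T   F   F   T   F   T   F   T   F   F   T   F   T   F   F   F   F   F
  4   T   F   T   F   F   T   F   T   F   T   F   T   T   F   T   F   T   F   T   F
  5   T   F   T   F   F   T   T   T   T   T   F   T   T   T   T   T   T   T   T   F
  6   T   F   T   F   F   T   T   T   T   T   F   T   T   T   T   T   T   T   T   F

10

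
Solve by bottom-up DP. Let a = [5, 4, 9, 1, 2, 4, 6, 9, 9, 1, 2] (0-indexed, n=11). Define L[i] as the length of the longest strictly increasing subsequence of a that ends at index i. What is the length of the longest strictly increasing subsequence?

5

   i    0    1    2    3    4    5    6    7    8    9   10
a[i]    5    4    9    1    2    4    6    9    9    1    2
L[i]    1    1    2    1    2    3    4    5    5    1    2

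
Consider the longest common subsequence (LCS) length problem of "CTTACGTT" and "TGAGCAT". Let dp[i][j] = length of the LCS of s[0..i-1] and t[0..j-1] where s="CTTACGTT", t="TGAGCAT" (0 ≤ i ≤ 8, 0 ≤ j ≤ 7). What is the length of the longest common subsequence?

4

   ''  T  G  A  G  C  A  T
''  0  0  0  0  0  0  0  0
 C  0  0  0  0  0  1  1  1
 T  0  1  1  1  1  1  1  2
 T  0  1  1  1  1  1  1  2
 A  0  1  1  2  2  2  2  2
 C  0  1  1  2  2  3  3  3
 G  0  1  2  2  3  3  3  3
 T  0  1  2  2  3  3  3  4
 T  0  1  2  2  3  3  3  4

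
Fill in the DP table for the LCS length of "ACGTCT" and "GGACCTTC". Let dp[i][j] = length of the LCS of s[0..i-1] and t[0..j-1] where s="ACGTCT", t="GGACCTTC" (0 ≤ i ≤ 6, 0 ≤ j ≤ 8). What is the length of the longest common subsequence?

   ''  G  G  A  C  C  T  T  C
''  0  0  0  0  0  0  0  0  0
 A  0  0  0  1  1  1  1  1  1
 C  0  0  0  1  2  2  2  2  2
 G  0  1  1  1  2  2  2  2  2
 T  0  1  1  1  2  2  3  3  3
 C  0  1  1  1  2  3  3  3  4
 T  0  1  1  1  2  3  4  4  4

4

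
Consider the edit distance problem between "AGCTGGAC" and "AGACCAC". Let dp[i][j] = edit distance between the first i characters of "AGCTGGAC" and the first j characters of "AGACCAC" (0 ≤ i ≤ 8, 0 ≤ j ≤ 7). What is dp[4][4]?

2

   ''  A  G  A  C  C  A  C
''  0  1  2  3  4  5  6  7
 A  1  0  1  2  3  4  5  6
 G  2  1  0  1  2  3  4  5
 C  3  2  1  1  1  2  3  4
 T  4  3  2  2  2  2  3  4
 G  5  4  3  3  3  3  3  4
 G  6  5  4  4  4  4  4  4
 A  7  6  5  4  5  5  4  5
 C  8  7  6  5  4  5  5  4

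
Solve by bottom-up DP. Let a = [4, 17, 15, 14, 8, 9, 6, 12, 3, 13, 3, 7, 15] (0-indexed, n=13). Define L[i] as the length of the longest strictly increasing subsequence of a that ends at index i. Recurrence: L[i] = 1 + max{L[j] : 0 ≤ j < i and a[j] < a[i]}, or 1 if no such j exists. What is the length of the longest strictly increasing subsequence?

6

   i    0    1    2    3    4    5    6    7    8    9   10   11   12
a[i]    4   17   15   14    8    9    6   12    3   13    3    7   15
L[i]    1    2    2    2    2    3    2    4    1    5    1    3    6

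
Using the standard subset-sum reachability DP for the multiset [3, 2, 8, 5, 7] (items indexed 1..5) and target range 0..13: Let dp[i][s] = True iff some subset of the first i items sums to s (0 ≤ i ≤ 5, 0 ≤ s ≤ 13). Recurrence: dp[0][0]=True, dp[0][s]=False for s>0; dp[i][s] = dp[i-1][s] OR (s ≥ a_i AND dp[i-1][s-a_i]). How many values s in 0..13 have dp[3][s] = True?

i\s   0   1   2   3   4   5   6   7   8   9  10  11  12  13
  0   T   F   F   F   F   F   F   F   F   F   F   F   F   F
  1   T   F   F   T   F   F   F   F   F   F   F   F   F   F
  2   T   F   T   T   F   T   F   F   F   F   F   F   F   F
  3   T   F   T   T   F   T   F   F   T   F   T   T   F   T
  4   T   F   T   T   F   T   F   T   T   F   T   T   F   T
  5   T   F   T   T   F   T   F   T   T   T   T   T   T   T

8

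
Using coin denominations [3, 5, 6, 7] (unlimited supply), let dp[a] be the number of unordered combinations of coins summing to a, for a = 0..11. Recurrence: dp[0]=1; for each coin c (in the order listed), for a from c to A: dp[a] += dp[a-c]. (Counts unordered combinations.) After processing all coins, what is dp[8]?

after  coin     0     1     2     3     4     5     6     7     8     9    10    11
          3     1     0     0     1     0     0     1     0     0     1     0     0
          5     1     0     0     1     0     1     1     0     1     1     1     1
          6     1     0     0     1     0     1     2     0     1     2     1     2
          7     1     0     0     1     0     1     2     1     1     2     2     2

1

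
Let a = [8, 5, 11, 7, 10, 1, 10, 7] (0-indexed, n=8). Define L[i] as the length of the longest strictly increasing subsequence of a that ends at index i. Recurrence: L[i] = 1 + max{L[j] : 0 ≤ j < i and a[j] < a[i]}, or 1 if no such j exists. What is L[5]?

   i    0    1    2    3    4    5    6    7
a[i]    8    5   11    7   10    1   10    7
L[i]    1    1    2    2    3    1    3    2

1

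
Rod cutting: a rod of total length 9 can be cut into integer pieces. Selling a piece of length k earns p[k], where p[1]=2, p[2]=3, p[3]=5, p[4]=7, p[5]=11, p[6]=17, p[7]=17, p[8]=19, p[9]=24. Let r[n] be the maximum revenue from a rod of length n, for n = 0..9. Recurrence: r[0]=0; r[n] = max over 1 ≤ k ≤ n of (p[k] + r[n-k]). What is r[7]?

   n    0    1    2    3    4    5    6    7    8    9
r[n]    0    2    4    6    8   11   17   19   21   24

19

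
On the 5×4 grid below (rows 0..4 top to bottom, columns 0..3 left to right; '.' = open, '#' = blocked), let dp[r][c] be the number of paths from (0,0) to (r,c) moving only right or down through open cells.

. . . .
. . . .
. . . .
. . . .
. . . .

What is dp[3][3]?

20

r\c   0   1   2   3
  0   1   1   1   1
  1   1   2   3   4
  2   1   3   6  10
  3   1   4  10  20
  4   1   5  15  35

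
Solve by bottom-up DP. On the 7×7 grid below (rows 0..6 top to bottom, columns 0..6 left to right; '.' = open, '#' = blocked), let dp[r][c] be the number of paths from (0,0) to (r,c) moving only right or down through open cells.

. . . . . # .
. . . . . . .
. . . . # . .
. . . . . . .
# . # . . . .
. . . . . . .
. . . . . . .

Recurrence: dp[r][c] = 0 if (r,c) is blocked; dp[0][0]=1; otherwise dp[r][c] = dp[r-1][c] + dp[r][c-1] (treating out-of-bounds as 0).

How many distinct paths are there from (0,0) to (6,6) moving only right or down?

454

r\c   0   1   2   3   4   5   6
  0   1   1   1   1   1   0   0
  1   1   2   3   4   5   5   5
  2   1   3   6  10   0   5  10
  3   1   4  10  20  20  25  35
  4   0   4   0  20  40  65 100
  5   0   4   4  24  64 129 229
  6   0   4   8  32  96 225 454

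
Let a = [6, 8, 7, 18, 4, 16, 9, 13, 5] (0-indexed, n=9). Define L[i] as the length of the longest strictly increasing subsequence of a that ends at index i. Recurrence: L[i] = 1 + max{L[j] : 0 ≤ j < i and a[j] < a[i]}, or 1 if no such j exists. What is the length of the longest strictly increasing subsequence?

   i    0    1    2    3    4    5    6    7    8
a[i]    6    8    7   18    4   16    9   13    5
L[i]    1    2    2    3    1    3    3    4    2

4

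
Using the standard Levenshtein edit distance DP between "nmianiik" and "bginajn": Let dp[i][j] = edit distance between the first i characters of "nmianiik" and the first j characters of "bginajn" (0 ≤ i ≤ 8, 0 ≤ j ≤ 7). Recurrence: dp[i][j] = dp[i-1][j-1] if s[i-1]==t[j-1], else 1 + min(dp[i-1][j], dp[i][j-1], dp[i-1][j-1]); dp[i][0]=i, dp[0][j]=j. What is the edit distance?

6

   ''  b  g  i  n  a  j  n
''  0  1  2  3  4  5  6  7
 n  1  1  2  3  3  4  5  6
 m  2  2  2  3  4  4  5  6
 i  3  3  3  2  3  4  5  6
 a  4  4  4  3  3  3  4  5
 n  5  5  5  4  3  4  4  4
 i  6  6  6  5  4  4  5  5
 i  7  7  7  6  5  5  5  6
 k  8  8  8  7  6  6  6  6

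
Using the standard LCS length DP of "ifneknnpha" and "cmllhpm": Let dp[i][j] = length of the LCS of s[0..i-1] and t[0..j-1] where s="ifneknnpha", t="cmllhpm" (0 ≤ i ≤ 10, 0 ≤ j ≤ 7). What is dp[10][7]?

1

   ''  c  m  l  l  h  p  m
''  0  0  0  0  0  0  0  0
 i  0  0  0  0  0  0  0  0
 f  0  0  0  0  0  0  0  0
 n  0  0  0  0  0  0  0  0
 e  0  0  0  0  0  0  0  0
 k  0  0  0  0  0  0  0  0
 n  0  0  0  0  0  0  0  0
 n  0  0  0  0  0  0  0  0
 p  0  0  0  0  0  0  1  1
 h  0  0  0  0  0  1  1  1
 a  0  0  0  0  0  1  1  1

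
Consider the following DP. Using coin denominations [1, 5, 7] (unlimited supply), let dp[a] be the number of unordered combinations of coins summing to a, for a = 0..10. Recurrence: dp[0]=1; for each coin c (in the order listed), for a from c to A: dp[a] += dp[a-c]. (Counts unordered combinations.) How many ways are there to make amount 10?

4

after  coin     0     1     2     3     4     5     6     7     8     9    10
          1     1     1     1     1     1     1     1     1     1     1     1
          5     1     1     1     1     1     2     2     2     2     2     3
          7     1     1     1     1     1     2     2     3     3     3     4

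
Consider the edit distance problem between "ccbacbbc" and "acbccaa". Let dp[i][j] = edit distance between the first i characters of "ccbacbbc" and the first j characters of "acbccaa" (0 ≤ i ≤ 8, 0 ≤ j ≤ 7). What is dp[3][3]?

1

   ''  a  c  b  c  c  a  a
''  0  1  2  3  4  5  6  7
 c  1  1  1  2  3  4  5  6
 c  2  2  1  2  2  3  4  5
 b  3  3  2  1  2  3  4  5
 a  4  3  3  2  2  3  3  4
 c  5  4  3  3  2  2  3  4
 b  6  5  4  3  3  3  3  4
 b  7  6  5  4  4  4  4  4
 c  8  7  6  5  4  4  5  5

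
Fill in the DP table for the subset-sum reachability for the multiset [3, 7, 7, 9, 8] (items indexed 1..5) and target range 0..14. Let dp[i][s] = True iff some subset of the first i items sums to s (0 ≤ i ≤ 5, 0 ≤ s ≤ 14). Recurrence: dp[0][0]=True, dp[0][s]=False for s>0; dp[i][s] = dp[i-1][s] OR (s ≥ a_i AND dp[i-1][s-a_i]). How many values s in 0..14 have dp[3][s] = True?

5

i\s   0   1   2   3   4   5   6   7   8   9  10  11  12  13  14
  0   T   F   F   F   F   F   F   F   F   F   F   F   F   F   F
  1   T   F   F   T   F   F   F   F   F   F   F   F   F   F   F
  2   T   F   F   T   F   F   F   T   F   F   T   F   F   F   F
  3   T   F   F   T   F   F   F   T   F   F   T   F   F   F   T
  4   T   F   F   T   F   F   F   T   F   T   T   F   T   F   T
  5   T   F   F   T   F   F   F   T   T   T   T   T   T   F   T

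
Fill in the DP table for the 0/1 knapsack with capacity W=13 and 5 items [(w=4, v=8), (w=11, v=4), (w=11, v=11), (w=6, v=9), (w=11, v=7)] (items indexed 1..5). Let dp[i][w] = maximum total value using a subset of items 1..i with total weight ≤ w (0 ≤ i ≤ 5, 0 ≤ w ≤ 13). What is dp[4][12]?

i\w   0   1   2   3   4   5   6   7   8   9  10  11  12  13
  0   0   0   0   0   0   0   0   0   0   0   0   0   0   0
  1   0   0   0   0   8   8   8   8   8   8   8   8   8   8
  2   0   0   0   0   8   8   8   8   8   8   8   8   8   8
  3   0   0   0   0   8   8   8   8   8   8   8  11  11  11
  4   0   0   0   0   8   8   9   9   9   9  17  17  17  17
  5   0   0   0   0   8   8   9   9   9   9  17  17  17  17

17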